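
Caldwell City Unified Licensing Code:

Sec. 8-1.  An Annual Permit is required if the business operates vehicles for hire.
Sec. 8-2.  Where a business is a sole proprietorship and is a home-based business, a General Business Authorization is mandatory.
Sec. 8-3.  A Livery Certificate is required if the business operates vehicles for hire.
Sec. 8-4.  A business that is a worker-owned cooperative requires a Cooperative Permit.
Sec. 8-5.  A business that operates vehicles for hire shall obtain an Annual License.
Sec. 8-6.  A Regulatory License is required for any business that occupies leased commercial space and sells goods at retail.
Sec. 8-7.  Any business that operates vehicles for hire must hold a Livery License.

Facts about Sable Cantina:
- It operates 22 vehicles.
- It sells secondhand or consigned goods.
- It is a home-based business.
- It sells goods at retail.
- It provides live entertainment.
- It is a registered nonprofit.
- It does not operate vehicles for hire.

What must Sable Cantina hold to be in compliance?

Sec. 8-1. does not operate vehicles for hire → Annual Permit not required.
Sec. 8-2. is a registered nonprofit (not: is a sole proprietorship); is a home-based business → General Business Authorization not required.
Sec. 8-3. does not operate vehicles for hire → Livery Certificate not required.
Sec. 8-4. is a registered nonprofit (not: is a worker-owned cooperative) → Cooperative Permit not required.
Sec. 8-5. does not operate vehicles for hire → Annual License not required.
Sec. 8-6. is a home-based business (not: occupies leased commercial space); sells goods at retail → Regulatory License not required.
Sec. 8-7. does not operate vehicles for hire → Livery License not required.

None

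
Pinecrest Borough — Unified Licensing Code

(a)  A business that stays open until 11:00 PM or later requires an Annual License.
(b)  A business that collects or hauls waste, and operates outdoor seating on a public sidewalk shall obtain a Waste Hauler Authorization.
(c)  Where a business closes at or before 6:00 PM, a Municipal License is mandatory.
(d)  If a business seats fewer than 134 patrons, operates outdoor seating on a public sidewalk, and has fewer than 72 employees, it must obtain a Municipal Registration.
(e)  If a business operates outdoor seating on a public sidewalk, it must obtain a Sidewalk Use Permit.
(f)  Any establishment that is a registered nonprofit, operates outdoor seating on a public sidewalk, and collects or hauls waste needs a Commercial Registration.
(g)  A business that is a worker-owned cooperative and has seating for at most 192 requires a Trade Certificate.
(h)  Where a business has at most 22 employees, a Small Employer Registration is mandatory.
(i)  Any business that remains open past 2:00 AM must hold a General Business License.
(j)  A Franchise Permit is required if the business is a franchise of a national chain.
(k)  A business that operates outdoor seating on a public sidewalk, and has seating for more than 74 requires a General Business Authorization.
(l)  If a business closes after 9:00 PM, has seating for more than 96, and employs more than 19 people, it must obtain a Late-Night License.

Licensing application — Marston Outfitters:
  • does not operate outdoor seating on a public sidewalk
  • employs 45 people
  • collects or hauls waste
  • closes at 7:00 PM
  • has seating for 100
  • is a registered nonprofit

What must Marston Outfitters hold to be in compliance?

None

(a) closes 7:00 PM, at/before 11:00 PM → Annual License not required.
(b) collects or hauls waste; does not operate outdoor seating on a public sidewalk → Waste Hauler Authorization not required.
(c) closes 7:00 PM, after 6:00 PM → Municipal License not required.
(d) seating 100 < 134; does not operate outdoor seating on a public sidewalk; employees 45 < 72 → Municipal Registration not required.
(e) does not operate outdoor seating on a public sidewalk → Sidewalk Use Permit not required.
(f) is a registered nonprofit; does not operate outdoor seating on a public sidewalk; collects or hauls waste → Commercial Registration not required.
(g) is a registered nonprofit (not: is a worker-owned cooperative); seating 100 ≤ 192 → Trade Certificate not required.
(h) employees 45 > 22 → Small Employer Registration not required.
(i) closes 7:00 PM, at/before 2:00 AM → General Business License not required.
(j) is a registered nonprofit (not: is a franchise of a national chain) → Franchise Permit not required.
(k) does not operate outdoor seating on a public sidewalk; seating 100 > 74 → General Business Authorization not required.
(l) closes 7:00 PM, at/before 9:00 PM; seating 100 > 96; employees 45 > 19 → Late-Night License not required.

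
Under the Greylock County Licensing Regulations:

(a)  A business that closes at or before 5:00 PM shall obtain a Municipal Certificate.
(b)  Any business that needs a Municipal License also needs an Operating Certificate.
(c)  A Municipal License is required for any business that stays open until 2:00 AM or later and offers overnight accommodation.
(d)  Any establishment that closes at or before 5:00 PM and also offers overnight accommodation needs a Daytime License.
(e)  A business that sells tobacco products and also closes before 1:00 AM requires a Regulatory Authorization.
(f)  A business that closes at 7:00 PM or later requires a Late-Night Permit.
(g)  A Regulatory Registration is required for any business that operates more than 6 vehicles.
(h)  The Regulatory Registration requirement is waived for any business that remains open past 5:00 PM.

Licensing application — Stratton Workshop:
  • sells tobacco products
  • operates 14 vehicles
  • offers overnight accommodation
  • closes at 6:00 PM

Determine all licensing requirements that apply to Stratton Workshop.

Regulatory Authorization

(a) closes 6:00 PM, after 5:00 PM → Municipal Certificate not required.
(b) Municipal License is not required → no effect.
(c) closes 6:00 PM, at/before 2:00 AM; offers overnight accommodation → Municipal License not required.
(d) closes 6:00 PM, after 5:00 PM; offers overnight accommodation → Daytime License not required.
(e) sells tobacco products; closes 6:00 PM, at/before 1:00 AM → Regulatory Authorization required.
(f) closes 6:00 PM, at/before 7:00 PM → Late-Night Permit not required.
(g) vehicles 14 > 6 → Regulatory Registration required.
(h) closes 6:00 PM, after 5:00 PM → exempt from Regulatory Registration.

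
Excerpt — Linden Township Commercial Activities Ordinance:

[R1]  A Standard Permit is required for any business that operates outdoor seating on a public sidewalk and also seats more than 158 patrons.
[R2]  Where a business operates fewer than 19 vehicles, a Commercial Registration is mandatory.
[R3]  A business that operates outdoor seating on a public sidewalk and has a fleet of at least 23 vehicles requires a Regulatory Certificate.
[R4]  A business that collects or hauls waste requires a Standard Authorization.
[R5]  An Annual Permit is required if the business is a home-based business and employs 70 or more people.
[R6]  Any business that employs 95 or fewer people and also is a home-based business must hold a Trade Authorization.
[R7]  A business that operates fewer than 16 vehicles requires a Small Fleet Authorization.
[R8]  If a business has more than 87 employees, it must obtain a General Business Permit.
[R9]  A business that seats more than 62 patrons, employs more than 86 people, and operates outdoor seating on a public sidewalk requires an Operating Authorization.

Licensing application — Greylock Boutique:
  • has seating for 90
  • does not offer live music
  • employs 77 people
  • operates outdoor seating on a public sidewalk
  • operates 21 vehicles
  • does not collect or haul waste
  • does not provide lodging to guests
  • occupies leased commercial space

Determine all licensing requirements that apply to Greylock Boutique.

[R1] operates outdoor seating on a public sidewalk; seating 90 ≤ 158 → Standard Permit not required.
[R2] vehicles 21 ≥ 19 → Commercial Registration not required.
[R3] operates outdoor seating on a public sidewalk; vehicles 21 < 23 → Regulatory Certificate not required.
[R4] does not collect or haul waste → Standard Authorization not required.
[R5] occupies leased commercial space (not: is a home-based business); employees 77 ≥ 70 → Annual Permit not required.
[R6] employees 77 ≤ 95; occupies leased commercial space (not: is a home-based business) → Trade Authorization not required.
[R7] vehicles 21 ≥ 16 → Small Fleet Authorization not required.
[R8] employees 77 ≤ 87 → General Business Permit not required.
[R9] seating 90 > 62; employees 77 ≤ 86; operates outdoor seating on a public sidewalk → Operating Authorization not required.

None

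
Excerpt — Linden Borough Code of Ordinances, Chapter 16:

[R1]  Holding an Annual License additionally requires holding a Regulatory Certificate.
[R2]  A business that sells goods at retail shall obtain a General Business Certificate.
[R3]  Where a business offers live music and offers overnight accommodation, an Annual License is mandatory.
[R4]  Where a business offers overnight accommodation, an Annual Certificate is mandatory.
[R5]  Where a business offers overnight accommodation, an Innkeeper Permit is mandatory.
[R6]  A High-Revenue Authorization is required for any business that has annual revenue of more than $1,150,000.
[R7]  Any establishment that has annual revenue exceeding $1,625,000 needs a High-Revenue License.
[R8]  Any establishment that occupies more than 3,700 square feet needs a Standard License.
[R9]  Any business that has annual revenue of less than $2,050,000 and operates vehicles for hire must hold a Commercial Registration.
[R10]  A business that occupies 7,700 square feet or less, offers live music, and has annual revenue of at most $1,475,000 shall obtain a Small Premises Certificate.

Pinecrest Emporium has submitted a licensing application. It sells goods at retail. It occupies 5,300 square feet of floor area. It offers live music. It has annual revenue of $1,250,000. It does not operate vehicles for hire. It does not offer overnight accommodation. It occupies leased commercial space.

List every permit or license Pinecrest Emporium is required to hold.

[R1] Annual License is not required → no effect.
[R2] sells goods at retail → General Business Certificate required.
[R3] offers live music; does not offer overnight accommodation → Annual License not required.
[R4] does not offer overnight accommodation → Annual Certificate not required.
[R5] does not offer overnight accommodation → Innkeeper Permit not required.
[R6] revenue $1,250,000 > $1,150,000 → High-Revenue Authorization required.
[R7] revenue $1,250,000 ≤ $1,625,000 → High-Revenue License not required.
[R8] floor area 5,300 square feet > 3,700 square feet → Standard License required.
[R9] revenue $1,250,000 < $2,050,000; does not operate vehicles for hire → Commercial Registration not required.
[R10] floor area 5,300 square feet ≤ 7,700 square feet; offers live music; revenue $1,250,000 ≤ $1,475,000 → Small Premises Certificate required.

General Business Certificate, High-Revenue Authorization, Small Premises Certificate, Standard License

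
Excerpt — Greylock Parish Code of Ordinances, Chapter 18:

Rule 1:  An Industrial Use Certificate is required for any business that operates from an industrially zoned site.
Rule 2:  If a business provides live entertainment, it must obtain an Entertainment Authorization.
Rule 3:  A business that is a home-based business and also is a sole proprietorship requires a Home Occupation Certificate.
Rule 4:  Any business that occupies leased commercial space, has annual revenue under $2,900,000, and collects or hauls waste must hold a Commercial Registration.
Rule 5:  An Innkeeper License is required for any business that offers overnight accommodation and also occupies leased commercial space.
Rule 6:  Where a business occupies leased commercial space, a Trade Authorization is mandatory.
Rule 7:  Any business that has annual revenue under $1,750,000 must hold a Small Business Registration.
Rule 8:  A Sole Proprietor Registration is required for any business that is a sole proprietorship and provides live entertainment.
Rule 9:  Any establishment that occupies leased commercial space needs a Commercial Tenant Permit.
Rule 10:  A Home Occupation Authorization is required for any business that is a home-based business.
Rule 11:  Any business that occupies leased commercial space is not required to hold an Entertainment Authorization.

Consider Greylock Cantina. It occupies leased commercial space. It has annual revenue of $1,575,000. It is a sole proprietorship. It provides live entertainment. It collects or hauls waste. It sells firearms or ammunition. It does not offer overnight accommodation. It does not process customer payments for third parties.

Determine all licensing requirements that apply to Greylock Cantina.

Rule 1: occupies leased commercial space (not: operates from an industrially zoned site) → Industrial Use Certificate not required.
Rule 2: provides live entertainment → Entertainment Authorization required.
Rule 3: occupies leased commercial space (not: is a home-based business); is a sole proprietorship → Home Occupation Certificate not required.
Rule 4: occupies leased commercial space; revenue $1,575,000 < $2,900,000; collects or hauls waste → Commercial Registration required.
Rule 5: does not offer overnight accommodation; occupies leased commercial space → Innkeeper License not required.
Rule 6: occupies leased commercial space → Trade Authorization required.
Rule 7: revenue $1,575,000 < $1,750,000 → Small Business Registration required.
Rule 8: is a sole proprietorship; provides live entertainment → Sole Proprietor Registration required.
Rule 9: occupies leased commercial space → Commercial Tenant Permit required.
Rule 10: occupies leased commercial space (not: is a home-based business) → Home Occupation Authorization not required.
Rule 11: occupies leased commercial space → exempt from Entertainment Authorization.

Commercial Registration, Commercial Tenant Permit, Small Business Registration, Sole Proprietor Registration, Trade Authorization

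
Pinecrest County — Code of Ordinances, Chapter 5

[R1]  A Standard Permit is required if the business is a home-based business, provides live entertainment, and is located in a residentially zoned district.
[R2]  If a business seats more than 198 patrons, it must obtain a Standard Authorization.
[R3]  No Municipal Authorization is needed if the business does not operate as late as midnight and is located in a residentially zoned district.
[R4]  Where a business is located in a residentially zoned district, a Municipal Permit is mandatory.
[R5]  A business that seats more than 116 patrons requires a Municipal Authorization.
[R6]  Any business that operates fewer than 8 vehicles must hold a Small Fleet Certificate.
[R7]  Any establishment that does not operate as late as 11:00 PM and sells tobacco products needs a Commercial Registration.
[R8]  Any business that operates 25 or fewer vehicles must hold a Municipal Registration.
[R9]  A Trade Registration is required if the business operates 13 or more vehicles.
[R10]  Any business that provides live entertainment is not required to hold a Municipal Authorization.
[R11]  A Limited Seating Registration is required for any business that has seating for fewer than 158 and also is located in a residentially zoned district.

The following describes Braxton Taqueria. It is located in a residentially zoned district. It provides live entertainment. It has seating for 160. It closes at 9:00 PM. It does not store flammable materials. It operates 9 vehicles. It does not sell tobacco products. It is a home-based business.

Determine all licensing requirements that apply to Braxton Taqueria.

[R1] is a home-based business; provides live entertainment; is located in a residentially zoned district → Standard Permit required.
[R2] seating 160 ≤ 198 → Standard Authorization not required.
[R3] closes 9:00 PM, at/before midnight; is located in a residentially zoned district → exempt from Municipal Authorization.
[R4] is located in a residentially zoned district → Municipal Permit required.
[R5] seating 160 > 116 → Municipal Authorization required.
[R6] vehicles 9 ≥ 8 → Small Fleet Certificate not required.
[R7] closes 9:00 PM, at/before 11:00 PM; does not sell tobacco products → Commercial Registration not required.
[R8] vehicles 9 ≤ 25 → Municipal Registration required.
[R9] vehicles 9 < 13 → Trade Registration not required.
[R10] provides live entertainment → exempt from Municipal Authorization.
[R11] seating 160 ≥ 158; is located in a residentially zoned district → Limited Seating Registration not required.

Municipal Permit, Municipal Registration, Standard Permit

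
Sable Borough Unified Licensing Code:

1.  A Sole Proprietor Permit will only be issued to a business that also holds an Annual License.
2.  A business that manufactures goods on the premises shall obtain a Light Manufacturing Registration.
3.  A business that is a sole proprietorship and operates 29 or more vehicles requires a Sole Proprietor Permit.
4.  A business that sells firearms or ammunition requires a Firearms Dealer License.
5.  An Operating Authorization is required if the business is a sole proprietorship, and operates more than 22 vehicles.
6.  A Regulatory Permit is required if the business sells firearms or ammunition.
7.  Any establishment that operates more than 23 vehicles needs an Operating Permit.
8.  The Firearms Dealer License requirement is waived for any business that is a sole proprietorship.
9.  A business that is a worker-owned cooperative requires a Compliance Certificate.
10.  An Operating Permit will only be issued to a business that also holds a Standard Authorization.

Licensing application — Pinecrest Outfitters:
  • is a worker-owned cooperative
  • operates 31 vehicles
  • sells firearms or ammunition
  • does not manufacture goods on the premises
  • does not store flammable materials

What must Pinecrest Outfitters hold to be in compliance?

1. Sole Proprietor Permit is not required → no effect.
2. does not manufacture goods on the premises → Light Manufacturing Registration not required.
3. is a worker-owned cooperative (not: is a sole proprietorship); vehicles 31 ≥ 29 → Sole Proprietor Permit not required.
4. sells firearms or ammunition → Firearms Dealer License required.
5. is a worker-owned cooperative (not: is a sole proprietorship); vehicles 31 > 22 → Operating Authorization not required.
6. sells firearms or ammunition → Regulatory Permit required.
7. vehicles 31 > 23 → Operating Permit required.
8. is a worker-owned cooperative (not: is a sole proprietorship) → Firearms Dealer License exemption does not apply.
9. is a worker-owned cooperative → Compliance Certificate required.
10. Operating Permit is required → Standard Authorization also required.

Compliance Certificate, Firearms Dealer License, Operating Permit, Regulatory Permit, Standard Authorization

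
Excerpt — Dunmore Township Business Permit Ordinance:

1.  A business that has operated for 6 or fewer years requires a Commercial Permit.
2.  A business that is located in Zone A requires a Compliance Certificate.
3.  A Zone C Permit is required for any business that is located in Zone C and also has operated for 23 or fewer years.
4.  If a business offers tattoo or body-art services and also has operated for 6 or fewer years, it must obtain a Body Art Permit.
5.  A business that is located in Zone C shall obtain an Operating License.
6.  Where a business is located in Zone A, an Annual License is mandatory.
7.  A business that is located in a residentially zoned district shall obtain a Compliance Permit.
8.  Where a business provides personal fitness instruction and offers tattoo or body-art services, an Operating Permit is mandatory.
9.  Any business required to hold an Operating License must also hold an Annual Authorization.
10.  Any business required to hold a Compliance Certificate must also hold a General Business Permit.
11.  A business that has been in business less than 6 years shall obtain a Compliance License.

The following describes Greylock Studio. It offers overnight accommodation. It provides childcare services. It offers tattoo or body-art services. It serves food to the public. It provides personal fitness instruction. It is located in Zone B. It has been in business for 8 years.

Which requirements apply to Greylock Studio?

1. years in business 8 > 6 → Commercial Permit not required.
2. is located in Zone B (not: is located in Zone A) → Compliance Certificate not required.
3. is located in Zone B (not: is located in Zone C); years in business 8 ≤ 23 → Zone C Permit not required.
4. offers tattoo or body-art services; years in business 8 > 6 → Body Art Permit not required.
5. is located in Zone B (not: is located in Zone C) → Operating License not required.
6. is located in Zone B (not: is located in Zone A) → Annual License not required.
7. is located in Zone B (not: is located in a residentially zoned district) → Compliance Permit not required.
8. provides personal fitness instruction; offers tattoo or body-art services → Operating Permit required.
9. Operating License is not required → no effect.
10. Compliance Certificate is not required → no effect.
11. years in business 8 ≥ 6 → Compliance License not required.

Operating Permit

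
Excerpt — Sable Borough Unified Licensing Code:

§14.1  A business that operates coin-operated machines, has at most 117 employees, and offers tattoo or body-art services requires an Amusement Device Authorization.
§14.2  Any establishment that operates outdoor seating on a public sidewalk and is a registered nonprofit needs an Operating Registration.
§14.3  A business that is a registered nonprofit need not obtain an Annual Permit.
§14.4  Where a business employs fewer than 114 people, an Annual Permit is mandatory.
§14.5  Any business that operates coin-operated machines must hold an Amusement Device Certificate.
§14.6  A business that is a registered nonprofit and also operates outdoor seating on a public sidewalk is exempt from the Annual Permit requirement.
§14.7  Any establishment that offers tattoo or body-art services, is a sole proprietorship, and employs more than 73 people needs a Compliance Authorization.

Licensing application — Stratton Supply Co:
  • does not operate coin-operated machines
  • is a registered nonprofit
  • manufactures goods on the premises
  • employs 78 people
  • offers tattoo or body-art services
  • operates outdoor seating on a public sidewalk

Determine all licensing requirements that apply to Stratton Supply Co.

Operating Registration

§14.1 does not operate coin-operated machines; employees 78 ≤ 117; offers tattoo or body-art services → Amusement Device Authorization not required.
§14.2 operates outdoor seating on a public sidewalk; is a registered nonprofit → Operating Registration required.
§14.3 is a registered nonprofit → exempt from Annual Permit.
§14.4 employees 78 < 114 → Annual Permit required.
§14.5 does not operate coin-operated machines → Amusement Device Certificate not required.
§14.6 is a registered nonprofit; operates outdoor seating on a public sidewalk → exempt from Annual Permit.
§14.7 offers tattoo or body-art services; is a registered nonprofit (not: is a sole proprietorship); employees 78 > 73 → Compliance Authorization not required.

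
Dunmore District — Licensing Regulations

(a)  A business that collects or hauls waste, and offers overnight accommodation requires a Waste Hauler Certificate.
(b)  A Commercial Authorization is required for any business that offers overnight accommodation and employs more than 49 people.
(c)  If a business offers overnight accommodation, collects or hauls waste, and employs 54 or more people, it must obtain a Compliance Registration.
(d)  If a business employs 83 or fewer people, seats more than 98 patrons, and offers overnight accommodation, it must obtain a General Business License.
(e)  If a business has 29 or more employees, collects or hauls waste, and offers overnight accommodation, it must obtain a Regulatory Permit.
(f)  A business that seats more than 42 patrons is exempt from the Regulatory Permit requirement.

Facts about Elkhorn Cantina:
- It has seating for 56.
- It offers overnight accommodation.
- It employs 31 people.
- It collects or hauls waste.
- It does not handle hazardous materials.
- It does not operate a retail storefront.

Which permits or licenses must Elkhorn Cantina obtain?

Waste Hauler Certificate

(a) collects or hauls waste; offers overnight accommodation → Waste Hauler Certificate required.
(b) offers overnight accommodation; employees 31 ≤ 49 → Commercial Authorization not required.
(c) offers overnight accommodation; collects or hauls waste; employees 31 < 54 → Compliance Registration not required.
(d) employees 31 ≤ 83; seating 56 ≤ 98; offers overnight accommodation → General Business License not required.
(e) employees 31 ≥ 29; collects or hauls waste; offers overnight accommodation → Regulatory Permit required.
(f) seating 56 > 42 → exempt from Regulatory Permit.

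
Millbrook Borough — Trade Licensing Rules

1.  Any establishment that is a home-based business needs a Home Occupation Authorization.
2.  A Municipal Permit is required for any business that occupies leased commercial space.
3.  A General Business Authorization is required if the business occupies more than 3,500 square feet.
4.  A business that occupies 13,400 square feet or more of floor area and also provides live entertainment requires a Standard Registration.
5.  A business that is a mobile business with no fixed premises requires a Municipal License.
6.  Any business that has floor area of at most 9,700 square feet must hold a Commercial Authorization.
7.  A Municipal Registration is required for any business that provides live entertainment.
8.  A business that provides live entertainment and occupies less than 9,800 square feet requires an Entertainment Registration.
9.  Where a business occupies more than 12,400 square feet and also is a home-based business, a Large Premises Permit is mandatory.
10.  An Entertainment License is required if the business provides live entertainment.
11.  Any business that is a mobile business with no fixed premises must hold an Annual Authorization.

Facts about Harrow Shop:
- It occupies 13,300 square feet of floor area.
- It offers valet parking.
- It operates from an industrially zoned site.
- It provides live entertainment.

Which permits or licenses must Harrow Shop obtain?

1. operates from an industrially zoned site (not: is a home-based business) → Home Occupation Authorization not required.
2. operates from an industrially zoned site (not: occupies leased commercial space) → Municipal Permit not required.
3. floor area 13,300 square feet > 3,500 square feet → General Business Authorization required.
4. floor area 13,300 square feet < 13,400 square feet; provides live entertainment → Standard Registration not required.
5. operates from an industrially zoned site (not: is a mobile business with no fixed premises) → Municipal License not required.
6. floor area 13,300 square feet > 9,700 square feet → Commercial Authorization not required.
7. provides live entertainment → Municipal Registration required.
8. provides live entertainment; floor area 13,300 square feet ≥ 9,800 square feet → Entertainment Registration not required.
9. floor area 13,300 square feet > 12,400 square feet; operates from an industrially zoned site (not: is a home-based business) → Large Premises Permit not required.
10. provides live entertainment → Entertainment License required.
11. operates from an industrially zoned site (not: is a mobile business with no fixed premises) → Annual Authorization not required.

Entertainment License, General Business Authorization, Municipal Registration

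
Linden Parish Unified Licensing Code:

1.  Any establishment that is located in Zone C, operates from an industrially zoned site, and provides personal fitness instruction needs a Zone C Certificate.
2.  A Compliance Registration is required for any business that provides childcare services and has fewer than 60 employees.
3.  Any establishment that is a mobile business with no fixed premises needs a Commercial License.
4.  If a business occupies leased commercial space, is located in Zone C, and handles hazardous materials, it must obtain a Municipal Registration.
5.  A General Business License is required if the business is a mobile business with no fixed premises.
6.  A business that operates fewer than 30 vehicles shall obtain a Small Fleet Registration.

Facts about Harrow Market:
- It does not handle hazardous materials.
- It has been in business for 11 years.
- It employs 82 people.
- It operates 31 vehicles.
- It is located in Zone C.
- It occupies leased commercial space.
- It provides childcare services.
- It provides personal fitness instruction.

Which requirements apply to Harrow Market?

1. is located in Zone C; occupies leased commercial space (not: operates from an industrially zoned site); provides personal fitness instruction → Zone C Certificate not required.
2. provides childcare services; employees 82 ≥ 60 → Compliance Registration not required.
3. occupies leased commercial space (not: is a mobile business with no fixed premises) → Commercial License not required.
4. occupies leased commercial space; is located in Zone C; does not handle hazardous materials → Municipal Registration not required.
5. occupies leased commercial space (not: is a mobile business with no fixed premises) → General Business License not required.
6. vehicles 31 ≥ 30 → Small Fleet Registration not required.

None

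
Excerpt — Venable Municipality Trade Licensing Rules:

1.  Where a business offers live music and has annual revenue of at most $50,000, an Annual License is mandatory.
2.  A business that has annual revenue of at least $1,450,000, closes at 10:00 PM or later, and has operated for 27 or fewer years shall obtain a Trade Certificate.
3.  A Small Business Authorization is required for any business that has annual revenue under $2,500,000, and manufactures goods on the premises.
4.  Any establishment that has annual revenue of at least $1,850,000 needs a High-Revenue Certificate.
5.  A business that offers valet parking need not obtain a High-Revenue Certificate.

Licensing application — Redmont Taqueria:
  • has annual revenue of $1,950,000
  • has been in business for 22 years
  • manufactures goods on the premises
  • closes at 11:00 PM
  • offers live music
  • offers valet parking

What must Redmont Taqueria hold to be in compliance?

1. offers live music; revenue $1,950,000 > $50,000 → Annual License not required.
2. revenue $1,950,000 ≥ $1,450,000; closes 11:00 PM, after 10:00 PM; years in business 22 ≤ 27 → Trade Certificate required.
3. revenue $1,950,000 < $2,500,000; manufactures goods on the premises → Small Business Authorization required.
4. revenue $1,950,000 ≥ $1,850,000 → High-Revenue Certificate required.
5. offers valet parking → exempt from High-Revenue Certificate.

Small Business Authorization, Trade Certificate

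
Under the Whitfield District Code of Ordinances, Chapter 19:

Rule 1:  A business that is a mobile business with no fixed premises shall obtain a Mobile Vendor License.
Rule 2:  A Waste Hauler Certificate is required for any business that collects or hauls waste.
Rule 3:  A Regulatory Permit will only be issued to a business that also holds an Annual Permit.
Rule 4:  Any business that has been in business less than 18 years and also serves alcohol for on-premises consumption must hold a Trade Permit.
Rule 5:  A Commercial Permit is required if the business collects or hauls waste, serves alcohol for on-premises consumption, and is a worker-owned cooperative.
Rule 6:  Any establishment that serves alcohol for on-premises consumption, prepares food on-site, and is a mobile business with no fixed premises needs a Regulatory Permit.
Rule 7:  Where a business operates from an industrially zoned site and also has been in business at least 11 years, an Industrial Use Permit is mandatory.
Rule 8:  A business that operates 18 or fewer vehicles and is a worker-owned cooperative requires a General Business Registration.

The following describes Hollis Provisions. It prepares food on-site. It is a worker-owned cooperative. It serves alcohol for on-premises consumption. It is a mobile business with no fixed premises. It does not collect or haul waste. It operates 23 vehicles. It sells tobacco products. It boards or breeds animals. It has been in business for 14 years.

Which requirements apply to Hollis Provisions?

Annual Permit, Mobile Vendor License, Regulatory Permit, Trade Permit

Rule 1: is a mobile business with no fixed premises → Mobile Vendor License required.
Rule 2: does not collect or haul waste → Waste Hauler Certificate not required.
Rule 3: Regulatory Permit is required → Annual Permit also required.
Rule 4: years in business 14 < 18; serves alcohol for on-premises consumption → Trade Permit required.
Rule 5: does not collect or haul waste; serves alcohol for on-premises consumption; is a worker-owned cooperative → Commercial Permit not required.
Rule 6: serves alcohol for on-premises consumption; prepares food on-site; is a mobile business with no fixed premises → Regulatory Permit required.
Rule 7: is a mobile business with no fixed premises (not: operates from an industrially zoned site); years in business 14 ≥ 11 → Industrial Use Permit not required.
Rule 8: vehicles 23 > 18; is a worker-owned cooperative → General Business Registration not required.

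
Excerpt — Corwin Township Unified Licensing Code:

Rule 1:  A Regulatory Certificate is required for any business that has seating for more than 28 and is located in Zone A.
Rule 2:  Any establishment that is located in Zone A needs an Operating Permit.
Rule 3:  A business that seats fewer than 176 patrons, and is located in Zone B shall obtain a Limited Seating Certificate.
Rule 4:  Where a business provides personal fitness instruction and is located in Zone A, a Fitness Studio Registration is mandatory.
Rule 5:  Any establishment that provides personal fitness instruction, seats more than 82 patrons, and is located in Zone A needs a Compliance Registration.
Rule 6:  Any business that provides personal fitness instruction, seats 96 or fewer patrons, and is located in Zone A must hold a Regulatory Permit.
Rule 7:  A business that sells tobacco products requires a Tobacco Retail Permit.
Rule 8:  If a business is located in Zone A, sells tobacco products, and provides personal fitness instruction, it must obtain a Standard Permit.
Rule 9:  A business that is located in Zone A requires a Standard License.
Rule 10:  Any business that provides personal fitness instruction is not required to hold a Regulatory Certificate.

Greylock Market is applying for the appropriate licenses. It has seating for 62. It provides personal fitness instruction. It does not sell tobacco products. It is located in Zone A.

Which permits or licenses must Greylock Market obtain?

Fitness Studio Registration, Operating Permit, Regulatory Permit, Standard License

Rule 1: seating 62 > 28; is located in Zone A → Regulatory Certificate required.
Rule 2: is located in Zone A → Operating Permit required.
Rule 3: seating 62 < 176; is located in Zone A (not: is located in Zone B) → Limited Seating Certificate not required.
Rule 4: provides personal fitness instruction; is located in Zone A → Fitness Studio Registration required.
Rule 5: provides personal fitness instruction; seating 62 ≤ 82; is located in Zone A → Compliance Registration not required.
Rule 6: provides personal fitness instruction; seating 62 ≤ 96; is located in Zone A → Regulatory Permit required.
Rule 7: does not sell tobacco products → Tobacco Retail Permit not required.
Rule 8: is located in Zone A; does not sell tobacco products; provides personal fitness instruction → Standard Permit not required.
Rule 9: is located in Zone A → Standard License required.
Rule 10: provides personal fitness instruction → exempt from Regulatory Certificate.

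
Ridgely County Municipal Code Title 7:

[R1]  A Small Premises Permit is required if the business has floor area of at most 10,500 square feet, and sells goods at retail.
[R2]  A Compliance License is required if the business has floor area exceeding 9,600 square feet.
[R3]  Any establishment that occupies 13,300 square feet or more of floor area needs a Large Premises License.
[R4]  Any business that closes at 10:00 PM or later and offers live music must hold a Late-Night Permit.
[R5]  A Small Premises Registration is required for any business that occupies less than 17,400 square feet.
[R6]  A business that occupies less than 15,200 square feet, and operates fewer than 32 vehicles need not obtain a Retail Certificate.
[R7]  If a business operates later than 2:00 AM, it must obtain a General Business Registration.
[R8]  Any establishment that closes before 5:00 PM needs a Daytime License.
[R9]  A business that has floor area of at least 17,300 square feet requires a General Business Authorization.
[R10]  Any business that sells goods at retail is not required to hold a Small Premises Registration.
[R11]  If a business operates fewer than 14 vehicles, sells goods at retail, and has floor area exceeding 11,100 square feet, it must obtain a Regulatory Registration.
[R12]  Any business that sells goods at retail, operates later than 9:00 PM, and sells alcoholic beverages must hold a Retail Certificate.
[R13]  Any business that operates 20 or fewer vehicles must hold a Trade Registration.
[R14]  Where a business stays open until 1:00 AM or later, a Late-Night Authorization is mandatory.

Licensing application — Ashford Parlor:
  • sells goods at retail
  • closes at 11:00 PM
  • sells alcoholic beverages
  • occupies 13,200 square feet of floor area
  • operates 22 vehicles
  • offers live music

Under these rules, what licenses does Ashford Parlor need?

Compliance License, Late-Night Permit

[R1] floor area 13,200 square feet > 10,500 square feet; sells goods at retail → Small Premises Permit not required.
[R2] floor area 13,200 square feet > 9,600 square feet → Compliance License required.
[R3] floor area 13,200 square feet < 13,300 square feet → Large Premises License not required.
[R4] closes 11:00 PM, after 10:00 PM; offers live music → Late-Night Permit required.
[R5] floor area 13,200 square feet < 17,400 square feet → Small Premises Registration required.
[R6] floor area 13,200 square feet < 15,200 square feet; vehicles 22 < 32 → exempt from Retail Certificate.
[R7] closes 11:00 PM, at/before 2:00 AM → General Business Registration not required.
[R8] closes 11:00 PM, after 5:00 PM → Daytime License not required.
[R9] floor area 13,200 square feet < 17,300 square feet → General Business Authorization not required.
[R10] sells goods at retail → exempt from Small Premises Registration.
[R11] vehicles 22 ≥ 14; sells goods at retail; floor area 13,200 square feet > 11,100 square feet → Regulatory Registration not required.
[R12] sells goods at retail; closes 11:00 PM, after 9:00 PM; sells alcoholic beverages → Retail Certificate required.
[R13] vehicles 22 > 20 → Trade Registration not required.
[R14] closes 11:00 PM, at/before 1:00 AM → Late-Night Authorization not required.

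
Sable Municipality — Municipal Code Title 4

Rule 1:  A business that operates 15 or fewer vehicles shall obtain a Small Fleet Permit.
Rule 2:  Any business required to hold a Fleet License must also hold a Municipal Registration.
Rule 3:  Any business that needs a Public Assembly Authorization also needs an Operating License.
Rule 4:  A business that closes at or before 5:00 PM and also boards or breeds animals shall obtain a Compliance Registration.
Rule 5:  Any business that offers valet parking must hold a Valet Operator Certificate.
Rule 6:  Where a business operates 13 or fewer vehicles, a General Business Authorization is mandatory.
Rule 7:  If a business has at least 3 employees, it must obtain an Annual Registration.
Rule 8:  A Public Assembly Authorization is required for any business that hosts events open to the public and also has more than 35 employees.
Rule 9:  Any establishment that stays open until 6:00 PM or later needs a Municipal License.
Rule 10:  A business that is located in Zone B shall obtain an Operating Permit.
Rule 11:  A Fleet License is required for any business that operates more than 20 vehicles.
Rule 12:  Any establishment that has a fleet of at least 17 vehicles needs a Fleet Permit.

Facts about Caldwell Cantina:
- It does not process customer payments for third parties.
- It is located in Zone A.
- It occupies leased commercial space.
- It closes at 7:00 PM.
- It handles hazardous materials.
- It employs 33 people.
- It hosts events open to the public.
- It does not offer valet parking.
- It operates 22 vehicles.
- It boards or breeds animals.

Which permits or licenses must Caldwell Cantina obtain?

Annual Registration, Fleet License, Fleet Permit, Municipal License, Municipal Registration

Rule 1: vehicles 22 > 15 → Small Fleet Permit not required.
Rule 2: Fleet License is required → Municipal Registration also required.
Rule 3: Public Assembly Authorization is not required → no effect.
Rule 4: closes 7:00 PM, after 5:00 PM; boards or breeds animals → Compliance Registration not required.
Rule 5: does not offer valet parking → Valet Operator Certificate not required.
Rule 6: vehicles 22 > 13 → General Business Authorization not required.
Rule 7: employees 33 ≥ 3 → Annual Registration required.
Rule 8: hosts events open to the public; employees 33 ≤ 35 → Public Assembly Authorization not required.
Rule 9: closes 7:00 PM, after 6:00 PM → Municipal License required.
Rule 10: is located in Zone A (not: is located in Zone B) → Operating Permit not required.
Rule 11: vehicles 22 > 20 → Fleet License required.
Rule 12: vehicles 22 ≥ 17 → Fleet Permit required.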